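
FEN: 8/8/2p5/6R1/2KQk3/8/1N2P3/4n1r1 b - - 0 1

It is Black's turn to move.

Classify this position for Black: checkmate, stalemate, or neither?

Black to move; black king on e4.
In check: yes, from the white queen on d4.
King squares — d3: attacked by Nb2; e3: attacked by Qd4; f3: attacked by Pe2; d4: attacked by Kc4; f4: attacked by Qd4; d5: attacked by Kc4; e5: attacked by Qd4; f5: attacked by Rg5.
Legal moves for Black: none.
In check with no legal moves → checkmate.

checkmate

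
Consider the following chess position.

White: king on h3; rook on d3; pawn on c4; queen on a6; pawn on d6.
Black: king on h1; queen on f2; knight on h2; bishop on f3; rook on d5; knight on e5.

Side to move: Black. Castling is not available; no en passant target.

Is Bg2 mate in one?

yes

After Bg2: white king on h3; in check: yes, from the black bishop on g2.
King squares — g2: attacked by Kh1; h2: attacked by Kh1; g3: attacked by Qf2; g4: attacked by Nh2; h4: attacked by Qf2.
White has no legal moves → checkmate.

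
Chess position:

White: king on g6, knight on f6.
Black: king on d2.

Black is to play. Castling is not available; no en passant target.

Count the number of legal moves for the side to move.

8

Black to move; king on d2.
In check: no.
Legal moves: Ke3, Kd3, Kc3, Ke2, Kc2, Ke1, Kd1, Kc1.
Count: 8.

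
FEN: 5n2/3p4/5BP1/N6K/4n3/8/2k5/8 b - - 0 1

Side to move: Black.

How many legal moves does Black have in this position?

Black to move; king on c2.
In check: no.
Legal moves: Nh7, Nxg6, Ne6, Nxf6+, Nd6, Ng5, Nc5, Ng3+, Nc3, Nf2, Nd2, Kd3, Kd2, Kd1, Kc1, Kb1, d6, d5.
Count: 18.

18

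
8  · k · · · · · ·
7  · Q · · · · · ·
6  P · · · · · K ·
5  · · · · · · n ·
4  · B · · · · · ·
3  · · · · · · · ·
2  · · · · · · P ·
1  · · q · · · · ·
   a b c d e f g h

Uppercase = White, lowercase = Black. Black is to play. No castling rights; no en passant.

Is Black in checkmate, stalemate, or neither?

Black to move; black king on b8.
In check: yes, from the white queen on b7.
King squares — a7: attacked by Qb7; b7: attacked by Pa6; c7: attacked by Qb7; a8: attacked by Qb7; c8: attacked by Qb7.
Legal moves for Black: none.
In check with no legal moves → checkmate.

checkmate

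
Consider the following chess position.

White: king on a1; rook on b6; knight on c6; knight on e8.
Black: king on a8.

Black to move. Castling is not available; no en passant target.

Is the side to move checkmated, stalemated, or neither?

Black to move; black king on a8.
In check: no.
King squares — a7: attacked by Nc6; b7: attacked by Rb6; b8: attacked by Rb6.
Legal moves for Black: none.
Not in check and no legal moves → stalemate.

stalemate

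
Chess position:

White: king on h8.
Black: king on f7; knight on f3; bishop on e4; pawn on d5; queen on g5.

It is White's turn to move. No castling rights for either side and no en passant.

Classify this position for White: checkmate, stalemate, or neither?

White to move; white king on h8.
In check: no.
King squares — g7: attacked by Qg5; h7: attacked by Be4; g8: attacked by Qg5.
Legal moves for White: none.
Not in check and no legal moves → stalemate.

stalemate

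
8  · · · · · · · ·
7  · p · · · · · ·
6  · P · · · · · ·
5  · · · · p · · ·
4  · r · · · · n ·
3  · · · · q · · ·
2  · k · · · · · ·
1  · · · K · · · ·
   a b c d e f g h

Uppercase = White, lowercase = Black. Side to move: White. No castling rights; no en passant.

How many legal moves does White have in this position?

0

White to move; king on d1.
In check: no.
Legal moves: none.
Count: 0.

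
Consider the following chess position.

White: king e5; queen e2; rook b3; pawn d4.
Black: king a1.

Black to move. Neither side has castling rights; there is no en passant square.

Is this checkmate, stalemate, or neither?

Black to move; black king on a1.
In check: no.
King squares — b1: attacked by Rb3; a2: attacked by Qe2; b2: attacked by Qe2.
Legal moves for Black: none.
Not in check and no legal moves → stalemate.

stalemate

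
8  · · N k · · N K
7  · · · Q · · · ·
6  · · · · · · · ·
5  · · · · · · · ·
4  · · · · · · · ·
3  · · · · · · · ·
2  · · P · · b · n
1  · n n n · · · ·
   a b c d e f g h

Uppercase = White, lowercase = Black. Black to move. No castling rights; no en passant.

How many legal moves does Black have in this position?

Black to move; king on d8.
In check: yes, from the white queen on d7.
Legal moves: Kxd7.
Count: 1.

1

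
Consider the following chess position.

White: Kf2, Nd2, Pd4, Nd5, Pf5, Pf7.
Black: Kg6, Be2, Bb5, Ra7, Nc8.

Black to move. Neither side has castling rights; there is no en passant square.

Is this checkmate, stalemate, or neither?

neither

Black to move; black king on g6.
In check: yes, from the white pawn on f5.
King squares — f5: available; g5: available; h5: available; f6: attacked by Nd5; h6: available; f7: available; g7: available; h7: available.
Legal moves for Black: Kh7, Kg7, Kxf7, Kh6, Kh5, Kg5, Kxf5.
Black is in check but has 7 legal moves → neither.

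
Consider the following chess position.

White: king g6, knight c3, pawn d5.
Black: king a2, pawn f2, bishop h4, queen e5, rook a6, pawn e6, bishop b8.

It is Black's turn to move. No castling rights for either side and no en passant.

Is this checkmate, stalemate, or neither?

neither

Black to move; black king on a2.
In check: yes, from the white knight on c3.
King squares — a1: available; b1: attacked by Nc3; b2: available; a3: available; b3: available.
Legal moves for Black: Kb3, Ka3, Kb2, Ka1, Qxc3.
Black is in check but has 5 legal moves → neither.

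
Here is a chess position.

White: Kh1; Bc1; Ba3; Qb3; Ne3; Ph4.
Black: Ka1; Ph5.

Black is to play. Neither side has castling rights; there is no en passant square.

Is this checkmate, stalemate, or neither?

Black to move; black king on a1.
In check: no.
King squares — b1: attacked by Qb3; a2: attacked by Qb3; b2: attacked by Bc1.
Legal moves for Black: none.
Not in check and no legal moves → stalemate.

stalemate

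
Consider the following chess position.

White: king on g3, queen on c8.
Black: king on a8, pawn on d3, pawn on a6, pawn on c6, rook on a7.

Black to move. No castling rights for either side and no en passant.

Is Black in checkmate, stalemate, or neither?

checkmate

Black to move; black king on a8.
In check: yes, from the white queen on c8.
King squares — a7: own rook; b7: attacked by Qc8; b8: attacked by Qc8.
Legal moves for Black: none.
In check with no legal moves → checkmate.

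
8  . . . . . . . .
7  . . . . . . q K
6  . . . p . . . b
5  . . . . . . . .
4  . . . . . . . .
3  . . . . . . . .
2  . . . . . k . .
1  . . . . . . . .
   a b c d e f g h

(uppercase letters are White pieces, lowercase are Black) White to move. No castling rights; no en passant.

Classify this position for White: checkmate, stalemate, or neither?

White to move; white king on h7.
In check: yes, from the black queen on g7.
King squares — g6: attacked by Qg7; h6: attacked by Qg7; g7: attacked by Bh6; g8: attacked by Qg7; h8: attacked by Qg7.
Legal moves for White: none.
In check with no legal moves → checkmate.

checkmate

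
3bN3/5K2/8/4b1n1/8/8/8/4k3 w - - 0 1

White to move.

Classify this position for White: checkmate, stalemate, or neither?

White to move; white king on f7.
In check: yes, from the black knight on g5.
Legal moves for White: Kg8, Kf8, Kg6.
White is in check but has 3 legal moves → neither.

neither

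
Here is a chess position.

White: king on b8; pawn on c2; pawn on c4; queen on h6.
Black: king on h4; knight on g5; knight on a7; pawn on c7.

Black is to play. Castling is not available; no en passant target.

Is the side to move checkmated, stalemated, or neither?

Black to move; black king on h4.
In check: yes, from the white queen on h6.
Legal moves for Black: Kg4, Kg3.
Black is in check but has 2 legal moves → neither.

neither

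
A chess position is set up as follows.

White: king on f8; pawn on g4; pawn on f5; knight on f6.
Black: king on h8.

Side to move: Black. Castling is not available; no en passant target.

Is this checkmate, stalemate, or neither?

Black to move; black king on h8.
In check: no.
King squares — g7: attacked by Kf8; h7: attacked by Nf6; g8: attacked by Nf6.
Legal moves for Black: none.
Not in check and no legal moves → stalemate.

stalemate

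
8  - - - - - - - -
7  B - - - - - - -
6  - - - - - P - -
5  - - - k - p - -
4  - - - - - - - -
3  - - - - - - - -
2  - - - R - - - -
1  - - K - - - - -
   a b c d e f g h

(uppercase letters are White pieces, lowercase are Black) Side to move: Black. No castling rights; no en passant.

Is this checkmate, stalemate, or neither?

Black to move; black king on d5.
In check: yes, from the white rook on d2.
King squares — c4: available; d4: attacked by Rd2; e4: available; c5: attacked by Ba7; e5: available; c6: available; d6: attacked by Rd2; e6: available.
Legal moves for Black: Ke6, Kc6, Ke5, Ke4, Kc4.
Black is in check but has 5 legal moves → neither.

neither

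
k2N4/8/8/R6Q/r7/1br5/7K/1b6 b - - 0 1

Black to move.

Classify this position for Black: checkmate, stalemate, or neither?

Black to move; black king on a8.
In check: yes, from the white rook on a5.
Legal moves for Black: Kb8, Rxa5.
Black is in check but has 2 legal moves → neither.

neither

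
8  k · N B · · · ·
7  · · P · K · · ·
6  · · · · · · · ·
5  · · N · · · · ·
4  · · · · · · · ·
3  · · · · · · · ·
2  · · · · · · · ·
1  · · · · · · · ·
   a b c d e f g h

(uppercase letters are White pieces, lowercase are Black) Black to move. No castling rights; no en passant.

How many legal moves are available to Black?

0

Black to move; king on a8.
In check: no.
Legal moves: none.
Count: 0.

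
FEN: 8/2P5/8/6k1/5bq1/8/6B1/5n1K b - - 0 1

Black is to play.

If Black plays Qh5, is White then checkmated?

no

After Qh5: white king on h1; in check: yes, from the black queen on h5.
White has 2 legal replies: Kg1, Bh3.
In check but a legal move exists → not checkmate.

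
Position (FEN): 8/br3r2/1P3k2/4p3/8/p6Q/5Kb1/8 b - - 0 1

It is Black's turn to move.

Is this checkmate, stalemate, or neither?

Black to move; black king on f6.
In check: no.
Legal moves for Black include: Rf8, Rh7, Rg7, Rfe7, Rfd7, Rfc7, Rb8, Rbe7, Rbd7, Rbc7, Rxb6, Bb8, Bxb6+, Kg7+, Ke7+, Kg6+, Kg5+, Bc6, ... (list truncated; more exist).
Black has legal moves and is not in check → neither.

neither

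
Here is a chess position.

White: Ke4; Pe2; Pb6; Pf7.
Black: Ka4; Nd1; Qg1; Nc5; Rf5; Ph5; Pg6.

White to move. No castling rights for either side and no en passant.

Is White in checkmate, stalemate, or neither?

checkmate

White to move; white king on e4.
In check: yes, from the black knight on c5.
King squares — d3: attacked by Nc5; e3: attacked by Nd1; f3: attacked by Rf5; d4: attacked by Qg1; f4: attacked by Rf5; d5: attacked by Rf5; e5: attacked by Rf5; f5: attacked by Pg6.
Legal moves for White: none.
In check with no legal moves → checkmate.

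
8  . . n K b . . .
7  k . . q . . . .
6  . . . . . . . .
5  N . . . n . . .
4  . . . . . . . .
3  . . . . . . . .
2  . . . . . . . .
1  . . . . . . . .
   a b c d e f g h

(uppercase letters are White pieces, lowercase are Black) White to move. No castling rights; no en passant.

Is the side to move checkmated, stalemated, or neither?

checkmate

White to move; white king on d8.
In check: yes, from the black queen on d7.
King squares — c7: attacked by Qd7; d7: attacked by Ne5; e7: attacked by Qd7; c8: attacked by Qd7; e8: attacked by Qd7.
Legal moves for White: none.
In check with no legal moves → checkmate.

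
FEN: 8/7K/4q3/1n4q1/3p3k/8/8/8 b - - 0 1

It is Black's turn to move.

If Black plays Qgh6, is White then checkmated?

After Qgh6: white king on h7; in check: yes, from the black queen on h6.
King squares — g6: attacked by Qe6; h6: attacked by Qe6; g7: attacked by Qh6; g8: attacked by Qe6; h8: attacked by Qh6.
White has no legal moves → checkmate.

yes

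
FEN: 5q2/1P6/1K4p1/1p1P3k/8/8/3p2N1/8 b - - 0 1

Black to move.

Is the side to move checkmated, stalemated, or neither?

Black to move; black king on h5.
In check: no.
Legal moves for Black include: Qh8, Qg8, Qe8, Qd8+, Qc8, Qb8, Qa8, Qg7, Qf7, Qe7, Qh6, Qf6+, Qd6+, Qf5, Qc5+, Qf4, Qb4, Qf3, ... (list truncated; more exist).
Black has legal moves and is not in check → neither.

neither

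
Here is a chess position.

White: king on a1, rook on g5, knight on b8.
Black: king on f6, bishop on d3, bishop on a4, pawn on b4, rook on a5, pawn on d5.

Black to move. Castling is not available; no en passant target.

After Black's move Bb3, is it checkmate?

After Bb3: white king on a1; in check: yes, from the black rook on a5.
White has 1 legal reply: Kb2.
In check but a legal move exists → not checkmate.

no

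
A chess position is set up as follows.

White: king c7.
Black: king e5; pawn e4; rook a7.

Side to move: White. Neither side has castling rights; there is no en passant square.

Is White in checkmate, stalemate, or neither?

White to move; white king on c7.
In check: yes, from the black rook on a7.
King squares — b6: available; c6: available; d6: attacked by Ke5; b7: attacked by Ra7; d7: attacked by Ra7; b8: available; c8: available; d8: available.
Legal moves for White: Kd8, Kc8, Kb8, Kc6, Kb6.
White is in check but has 5 legal moves → neither.

neither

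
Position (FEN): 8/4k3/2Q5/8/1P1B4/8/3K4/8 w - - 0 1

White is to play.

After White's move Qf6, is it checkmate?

no

After Qf6: black king on e7; in check: yes, from the white queen on f6.
Black has 2 legal replies: Ke8, Kd7.
In check but a legal move exists → not checkmate.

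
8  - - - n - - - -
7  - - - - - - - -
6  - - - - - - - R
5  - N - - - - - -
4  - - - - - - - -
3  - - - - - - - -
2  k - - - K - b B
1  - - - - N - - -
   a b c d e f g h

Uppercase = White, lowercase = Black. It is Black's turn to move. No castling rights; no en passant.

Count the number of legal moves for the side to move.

Black to move; king on a2.
In check: no.
Legal moves: Nf7, Nb7, Ne6, Nc6, Ba8, Bb7, Bc6, Bd5, Be4, Bh3, Bf3+, Bh1, Bf1+, Kb3, Kb2, Kb1, Ka1.
Count: 17.

17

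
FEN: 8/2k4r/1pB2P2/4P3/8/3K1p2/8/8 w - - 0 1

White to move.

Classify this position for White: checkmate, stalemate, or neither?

neither

White to move; white king on d3.
In check: no.
Legal moves for White: Be8, Ba8, Bd7, Bb7, Bd5, Bb5, Be4, Ba4, Bxf3, Ke4, Kd4, Kc4, Ke3, Kc3, Kd2, Kc2, f7, e6.
White has 18 legal moves and is not in check → neither.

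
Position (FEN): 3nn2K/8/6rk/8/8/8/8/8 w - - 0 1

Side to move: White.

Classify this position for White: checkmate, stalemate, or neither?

stalemate

White to move; white king on h8.
In check: no.
King squares — g7: attacked by Rg6; h7: attacked by Kh6; g8: attacked by Rg6.
Legal moves for White: none.
Not in check and no legal moves → stalemate.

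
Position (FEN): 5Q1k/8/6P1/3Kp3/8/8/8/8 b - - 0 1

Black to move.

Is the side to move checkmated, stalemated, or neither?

Black to move; black king on h8.
In check: yes, from the white queen on f8.
King squares — g7: attacked by Qf8; h7: attacked by Pg6; g8: attacked by Qf8.
Legal moves for Black: none.
In check with no legal moves → checkmate.

checkmate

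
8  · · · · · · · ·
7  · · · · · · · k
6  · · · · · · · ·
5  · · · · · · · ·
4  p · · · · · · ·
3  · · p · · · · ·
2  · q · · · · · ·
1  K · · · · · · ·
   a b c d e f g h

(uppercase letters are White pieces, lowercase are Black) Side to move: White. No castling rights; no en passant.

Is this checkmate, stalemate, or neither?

White to move; white king on a1.
In check: yes, from the black queen on b2.
King squares — b1: attacked by Qb2; a2: attacked by Qb2; b2: attacked by Pc3.
Legal moves for White: none.
In check with no legal moves → checkmate.

checkmate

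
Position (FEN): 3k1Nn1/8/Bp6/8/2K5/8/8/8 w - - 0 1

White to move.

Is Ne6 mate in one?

no

After Ne6: black king on d8; in check: yes, from the white knight on e6.
Black has 3 legal replies: Ke8, Ke7, Kd7.
In check but a legal move exists → not checkmate.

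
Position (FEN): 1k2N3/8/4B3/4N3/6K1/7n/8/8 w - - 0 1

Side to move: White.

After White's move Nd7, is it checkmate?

After Nd7: black king on b8; in check: yes, from the white knight on d7.
Black has 4 legal replies: Kc8, Ka8, Kb7, Ka7.
In check but a legal move exists → not checkmate.

no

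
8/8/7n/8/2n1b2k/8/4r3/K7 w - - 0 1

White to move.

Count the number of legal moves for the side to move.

0

White to move; king on a1.
In check: no.
Legal moves: none.
Count: 0.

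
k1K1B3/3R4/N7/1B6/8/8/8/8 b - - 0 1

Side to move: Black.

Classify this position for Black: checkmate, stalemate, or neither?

Black to move; black king on a8.
In check: no.
King squares — a7: attacked by Rd7; b7: attacked by Rd7; b8: attacked by Na6.
Legal moves for Black: none.
Not in check and no legal moves → stalemate.

stalemate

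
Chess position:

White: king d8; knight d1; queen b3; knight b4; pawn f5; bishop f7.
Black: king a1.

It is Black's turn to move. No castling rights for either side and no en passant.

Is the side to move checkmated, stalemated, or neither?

Black to move; black king on a1.
In check: no.
King squares — b1: attacked by Qb3; a2: attacked by Qb3; b2: attacked by Nd1.
Legal moves for Black: none.
Not in check and no legal moves → stalemate.

stalemate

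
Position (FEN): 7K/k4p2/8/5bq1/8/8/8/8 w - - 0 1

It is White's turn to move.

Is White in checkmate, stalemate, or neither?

White to move; white king on h8.
In check: no.
King squares — g7: attacked by Qg5; h7: attacked by Bf5; g8: attacked by Qg5.
Legal moves for White: none.
Not in check and no legal moves → stalemate.

stalemate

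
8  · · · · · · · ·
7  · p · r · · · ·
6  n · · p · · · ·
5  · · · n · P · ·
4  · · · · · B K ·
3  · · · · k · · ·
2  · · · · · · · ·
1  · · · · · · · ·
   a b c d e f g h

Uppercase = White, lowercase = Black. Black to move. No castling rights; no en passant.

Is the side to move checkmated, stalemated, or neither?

Black to move; black king on e3.
In check: yes, from the white bishop on f4.
King squares — d2: attacked by Bf4; e2: available; f2: available; d3: available; f3: attacked by Kg4; d4: available; e4: available; f4: attacked by Kg4.
Legal moves for Black: Ke4, Kd4, Kd3, Kf2, Ke2, Nxf4.
Black is in check but has 6 legal moves → neither.

neither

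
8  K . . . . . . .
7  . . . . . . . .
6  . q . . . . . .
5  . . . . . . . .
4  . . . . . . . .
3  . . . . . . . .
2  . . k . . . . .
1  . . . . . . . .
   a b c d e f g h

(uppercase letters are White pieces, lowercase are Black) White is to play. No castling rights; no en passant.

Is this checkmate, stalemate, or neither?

White to move; white king on a8.
In check: no.
King squares — a7: attacked by Qb6; b7: attacked by Qb6; b8: attacked by Qb6.
Legal moves for White: none.
Not in check and no legal moves → stalemate.

stalemate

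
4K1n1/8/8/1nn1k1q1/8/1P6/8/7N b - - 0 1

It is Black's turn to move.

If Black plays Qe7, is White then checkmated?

After Qe7: white king on e8; in check: yes, from the black queen on e7.
King squares — d7: attacked by Nc5; e7: attacked by Ng8; f7: attacked by Qe7; d8: attacked by Qe7; f8: attacked by Qe7.
White has no legal moves → checkmate.

yes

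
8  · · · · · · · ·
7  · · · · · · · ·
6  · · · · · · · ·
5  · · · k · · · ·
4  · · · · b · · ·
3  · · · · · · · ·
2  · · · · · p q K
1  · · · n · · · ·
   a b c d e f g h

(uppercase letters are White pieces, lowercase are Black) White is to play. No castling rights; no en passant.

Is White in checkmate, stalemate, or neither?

checkmate

White to move; white king on h2.
In check: yes, from the black queen on g2.
King squares — g1: attacked by Pf2; h1: attacked by Qg2; g2: attacked by Be4; g3: attacked by Qg2; h3: attacked by Qg2.
Legal moves for White: none.
In check with no legal moves → checkmate.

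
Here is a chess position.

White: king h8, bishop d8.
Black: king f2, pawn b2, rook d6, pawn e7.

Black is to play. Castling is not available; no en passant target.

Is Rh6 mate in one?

After Rh6: white king on h8; in check: yes, from the black rook on h6.
White has 2 legal replies: Kg8, Kg7.
In check but a legal move exists → not checkmate.

no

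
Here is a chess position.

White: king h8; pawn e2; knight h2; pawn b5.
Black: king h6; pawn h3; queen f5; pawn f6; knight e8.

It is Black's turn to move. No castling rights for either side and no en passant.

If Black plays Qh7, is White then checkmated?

After Qh7: white king on h8; in check: yes, from the black queen on h7.
King squares — g7: attacked by Kh6; h7: attacked by Kh6; g8: attacked by Qh7.
White has no legal moves → checkmate.

yes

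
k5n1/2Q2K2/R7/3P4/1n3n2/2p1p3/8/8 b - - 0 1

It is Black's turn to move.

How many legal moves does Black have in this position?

1

Black to move; king on a8.
In check: yes, from the white rook on a6.
Legal moves: Nxa6.
Count: 1.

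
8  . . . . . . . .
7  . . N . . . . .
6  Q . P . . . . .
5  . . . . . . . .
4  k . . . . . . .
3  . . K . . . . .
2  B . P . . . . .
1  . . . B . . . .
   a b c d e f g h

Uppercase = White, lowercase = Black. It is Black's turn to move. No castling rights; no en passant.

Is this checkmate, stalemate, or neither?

Black to move; black king on a4.
In check: yes, from the white queen on a6.
King squares — a3: attacked by Qa6; b3: attacked by Ba2; b4: attacked by Kc3; a5: attacked by Qa6; b5: attacked by Qa6.
Legal moves for Black: none.
In check with no legal moves → checkmate.

checkmate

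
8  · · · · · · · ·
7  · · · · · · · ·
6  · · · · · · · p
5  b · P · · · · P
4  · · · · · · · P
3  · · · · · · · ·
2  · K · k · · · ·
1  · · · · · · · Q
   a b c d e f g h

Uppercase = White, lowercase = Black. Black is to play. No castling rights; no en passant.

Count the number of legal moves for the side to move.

Black to move; king on d2.
In check: no.
Legal moves: Bd8, Bc7, Bb6, Bb4, Bc3+, Ke3, Kd3, Ke2.
Count: 8.

8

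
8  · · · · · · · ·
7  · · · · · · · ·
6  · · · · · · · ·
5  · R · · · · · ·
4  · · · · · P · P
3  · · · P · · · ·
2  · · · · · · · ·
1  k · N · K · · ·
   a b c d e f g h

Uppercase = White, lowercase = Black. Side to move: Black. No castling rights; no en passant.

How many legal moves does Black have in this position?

0

Black to move; king on a1.
In check: no.
Legal moves: none.
Count: 0.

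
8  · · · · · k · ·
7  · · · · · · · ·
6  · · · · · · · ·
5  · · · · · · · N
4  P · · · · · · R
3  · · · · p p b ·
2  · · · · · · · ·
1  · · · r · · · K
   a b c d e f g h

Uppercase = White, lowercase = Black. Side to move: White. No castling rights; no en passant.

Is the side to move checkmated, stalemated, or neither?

checkmate

White to move; white king on h1.
In check: yes, from the black rook on d1.
King squares — g1: attacked by Rd1; g2: attacked by Pf3; h2: attacked by Bg3.
Legal moves for White: none.
In check with no legal moves → checkmate.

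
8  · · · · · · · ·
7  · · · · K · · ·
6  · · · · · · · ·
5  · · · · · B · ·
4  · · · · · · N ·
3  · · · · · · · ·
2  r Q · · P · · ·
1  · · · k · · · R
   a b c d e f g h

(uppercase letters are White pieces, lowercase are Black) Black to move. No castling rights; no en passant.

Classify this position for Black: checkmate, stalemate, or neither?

Black to move; black king on d1.
In check: yes, from the white rook on h1.
King squares — c1: attacked by Rh1; e1: attacked by Rh1; c2: attacked by Qb2; d2: attacked by Qb2; e2: attacked by Qb2.
Legal moves for Black: none.
In check with no legal moves → checkmate.

checkmate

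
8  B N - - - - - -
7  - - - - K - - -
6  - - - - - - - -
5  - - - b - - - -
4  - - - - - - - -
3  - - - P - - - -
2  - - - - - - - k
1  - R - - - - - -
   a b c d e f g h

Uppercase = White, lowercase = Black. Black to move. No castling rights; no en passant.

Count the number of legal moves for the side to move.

Black to move; king on h2.
In check: no.
Legal moves: Bg8, Bxa8, Bf7, Bb7, Be6, Bc6, Be4, Bc4, Bf3, Bb3, Bg2, Ba2, Bh1, Kh3, Kg3, Kg2.
Count: 16.

16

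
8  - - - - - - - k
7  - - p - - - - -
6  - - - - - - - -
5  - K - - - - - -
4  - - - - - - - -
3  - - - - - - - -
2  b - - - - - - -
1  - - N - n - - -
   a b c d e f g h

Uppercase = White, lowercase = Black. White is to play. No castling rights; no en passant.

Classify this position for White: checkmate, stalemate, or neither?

neither

White to move; white king on b5.
In check: no.
Legal moves for White: Kc6, Ka6, Kc5, Ka5, Kb4, Ka4, Nd3, Nb3, Ne2, Nxa2.
White has 10 legal moves and is not in check → neither.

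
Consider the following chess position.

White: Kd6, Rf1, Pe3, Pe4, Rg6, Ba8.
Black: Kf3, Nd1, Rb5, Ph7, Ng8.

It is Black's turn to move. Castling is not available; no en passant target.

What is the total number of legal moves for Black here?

Black to move; king on f3.
In check: yes, from the white rook on f1.
Legal moves: Kxe3, Ke2, Nf2.
Count: 3.

3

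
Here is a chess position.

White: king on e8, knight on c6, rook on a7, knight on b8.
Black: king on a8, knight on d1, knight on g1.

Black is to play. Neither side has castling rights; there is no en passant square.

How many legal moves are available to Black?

0

Black to move; king on a8.
In check: yes, from the white rook on a7.
Legal moves: none.
Count: 0.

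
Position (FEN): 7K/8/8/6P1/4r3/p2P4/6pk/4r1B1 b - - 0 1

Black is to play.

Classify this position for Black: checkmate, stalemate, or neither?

Black to move; black king on h2.
In check: yes, from the white bishop on g1.
King squares — g1: available; h1: available; g2: own pawn; g3: available; h3: available.
Legal moves for Black: Kh3, Kg3, Kh1, Kxg1, Rxg1.
Black is in check but has 5 legal moves → neither.

neither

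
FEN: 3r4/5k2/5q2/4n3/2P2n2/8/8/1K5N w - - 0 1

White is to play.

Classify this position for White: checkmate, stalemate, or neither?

White to move; white king on b1.
In check: no.
Legal moves for White: Ng3, Nf2, Kc2, Kb2, Ka2, Kc1, Ka1, c5.
White has 8 legal moves and is not in check → neither.

neither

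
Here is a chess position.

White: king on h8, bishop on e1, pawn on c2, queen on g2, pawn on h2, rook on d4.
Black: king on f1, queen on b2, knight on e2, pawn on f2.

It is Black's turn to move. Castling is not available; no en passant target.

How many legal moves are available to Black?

Black to move; king on f1.
In check: yes, from the white queen on g2.
Legal moves: Kxg2, Kxe1.
Count: 2.

2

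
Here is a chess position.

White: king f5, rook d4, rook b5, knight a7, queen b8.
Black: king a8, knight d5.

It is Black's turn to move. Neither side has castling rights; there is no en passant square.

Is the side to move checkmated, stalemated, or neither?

checkmate

Black to move; black king on a8.
In check: yes, from the white queen on b8.
King squares — a7: attacked by Qb8; b7: attacked by Rb5; b8: attacked by Rb5.
Legal moves for Black: none.
In check with no legal moves → checkmate.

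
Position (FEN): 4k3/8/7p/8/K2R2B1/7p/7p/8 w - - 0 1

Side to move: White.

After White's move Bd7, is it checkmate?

no

After Bd7: black king on e8; in check: yes, from the white bishop on d7.
Black has 4 legal replies: Kf8, Kd8, Kf7, Ke7.
In check but a legal move exists → not checkmate.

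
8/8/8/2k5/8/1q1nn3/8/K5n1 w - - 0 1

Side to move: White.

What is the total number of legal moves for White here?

White to move; king on a1.
In check: no.
Legal moves: none.
Count: 0.

0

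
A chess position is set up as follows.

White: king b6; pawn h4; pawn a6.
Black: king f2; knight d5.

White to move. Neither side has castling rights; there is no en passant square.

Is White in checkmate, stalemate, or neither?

neither

White to move; white king on b6.
In check: yes, from the black knight on d5.
Legal moves for White: Kb7, Ka7, Kc6, Kc5, Kb5, Ka5.
White is in check but has 6 legal moves → neither.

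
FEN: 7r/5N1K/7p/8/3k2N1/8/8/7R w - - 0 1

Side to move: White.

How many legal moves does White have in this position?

4

White to move; king on h7.
In check: yes, from the black rook on h8.
Legal moves: Kxh8, Kg7, Kg6, Nxh8.
Count: 4.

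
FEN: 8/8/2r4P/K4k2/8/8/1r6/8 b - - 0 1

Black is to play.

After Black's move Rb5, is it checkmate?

After Rb5: white king on a5; in check: yes, from the black rook on b5.
White has 2 legal replies: Kxb5, Ka4.
In check but a legal move exists → not checkmate.

no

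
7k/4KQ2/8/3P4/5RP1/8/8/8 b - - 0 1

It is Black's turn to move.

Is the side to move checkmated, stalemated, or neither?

stalemate

Black to move; black king on h8.
In check: no.
King squares — g7: attacked by Qf7; h7: attacked by Qf7; g8: attacked by Qf7.
Legal moves for Black: none.
Not in check and no legal moves → stalemate.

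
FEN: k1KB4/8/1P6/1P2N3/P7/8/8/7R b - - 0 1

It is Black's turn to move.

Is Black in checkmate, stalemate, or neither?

stalemate

Black to move; black king on a8.
In check: no.
King squares — a7: attacked by Pb6; b7: attacked by Kc8; b8: attacked by Kc8.
Legal moves for Black: none.
Not in check and no legal moves → stalemate.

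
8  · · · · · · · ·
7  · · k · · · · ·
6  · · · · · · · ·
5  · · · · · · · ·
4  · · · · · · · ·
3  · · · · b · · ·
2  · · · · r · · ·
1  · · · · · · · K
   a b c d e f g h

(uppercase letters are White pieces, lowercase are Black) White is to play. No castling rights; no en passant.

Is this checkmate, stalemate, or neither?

stalemate

White to move; white king on h1.
In check: no.
King squares — g1: attacked by Be3; g2: attacked by Re2; h2: attacked by Re2.
Legal moves for White: none.
Not in check and no legal moves → stalemate.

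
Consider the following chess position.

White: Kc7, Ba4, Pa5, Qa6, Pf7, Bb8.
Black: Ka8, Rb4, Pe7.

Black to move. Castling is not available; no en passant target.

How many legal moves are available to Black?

0

Black to move; king on a8.
In check: yes, from the white queen on a6.
Legal moves: none.
Count: 0.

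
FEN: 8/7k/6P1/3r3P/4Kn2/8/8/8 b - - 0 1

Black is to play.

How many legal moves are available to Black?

Black to move; king on h7.
In check: yes, from the white pawn on g6.
Legal moves: Kh8, Kg8, Kg7, Kh6, Nxg6.
Count: 5.

5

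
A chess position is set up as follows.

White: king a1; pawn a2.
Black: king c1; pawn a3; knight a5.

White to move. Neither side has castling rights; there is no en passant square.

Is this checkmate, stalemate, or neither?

White to move; white king on a1.
In check: no.
King squares — b1: attacked by Kc1; a2: own pawn; b2: attacked by Kc1.
Legal moves for White: none.
Not in check and no legal moves → stalemate.

stalemate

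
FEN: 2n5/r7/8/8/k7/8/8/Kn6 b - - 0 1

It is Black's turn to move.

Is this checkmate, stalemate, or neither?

neither

Black to move; black king on a4.
In check: no.
Legal moves for Black include: Ne7, Nd6, Nb6, Ra8, Rh7, Rg7, Rf7, Re7, Rd7, Rc7, Rb7, Ra6, Ra5, Kb5+, Ka5, Kb4+, Kb3+, Ka3, ... (list truncated; more exist).
Black has legal moves and is not in check → neither.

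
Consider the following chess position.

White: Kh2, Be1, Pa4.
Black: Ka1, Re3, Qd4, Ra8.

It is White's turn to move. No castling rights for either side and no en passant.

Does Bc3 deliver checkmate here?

After Bc3: black king on a1; in check: yes, from the white bishop on c3.
Black has 4 legal replies: Ka2, Kb1, Qxc3, Rxc3.
In check but a legal move exists → not checkmate.

no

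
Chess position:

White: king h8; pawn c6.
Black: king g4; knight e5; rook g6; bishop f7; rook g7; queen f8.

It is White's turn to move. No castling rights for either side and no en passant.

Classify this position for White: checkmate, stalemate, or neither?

checkmate

White to move; white king on h8.
In check: yes, from the black queen on f8.
King squares — g7: attacked by Rg6; h7: attacked by Rg7; g8: attacked by Bf7.
Legal moves for White: none.
In check with no legal moves → checkmate.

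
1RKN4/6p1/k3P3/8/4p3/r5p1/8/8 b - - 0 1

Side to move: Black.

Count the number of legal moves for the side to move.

15

Black to move; king on a6.
In check: no.
Legal moves: Ka7, Ka5, Ra5, Ra4, Rf3, Re3, Rd3, Rc3+, Rb3, Ra2, Ra1, g6, e3, g2, g5.
Count: 15.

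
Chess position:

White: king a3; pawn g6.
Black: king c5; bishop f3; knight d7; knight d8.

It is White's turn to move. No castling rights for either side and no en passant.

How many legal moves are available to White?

5

White to move; king on a3.
In check: no.
Legal moves: Ka4, Kb3, Kb2, Ka2, g7.
Count: 5.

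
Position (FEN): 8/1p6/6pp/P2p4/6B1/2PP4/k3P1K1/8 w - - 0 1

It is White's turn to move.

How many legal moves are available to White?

20

White to move; king on g2.
In check: no.
Legal moves: Bc8, Bd7, Be6, Bh5, Bf5, Bh3, Bf3, Kh3, Kg3, Kf3, Kh2, Kf2, Kh1, Kg1, Kf1, a6, d4, c4, e3, e4.
Count: 20.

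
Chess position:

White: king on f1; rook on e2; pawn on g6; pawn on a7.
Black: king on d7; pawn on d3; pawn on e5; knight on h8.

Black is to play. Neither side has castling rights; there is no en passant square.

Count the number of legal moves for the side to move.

Black to move; king on d7.
In check: no.
Legal moves: Nf7, Nxg6, Ke8, Kd8, Kc8, Ke7, Kc7, Ke6, Kd6, Kc6, dxe2+, e4, d2.
Count: 13.

13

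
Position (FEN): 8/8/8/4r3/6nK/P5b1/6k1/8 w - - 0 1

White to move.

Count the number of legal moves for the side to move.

1

White to move; king on h4.
In check: yes, from the black bishop on g3.
Legal moves: Kxg4.
Count: 1.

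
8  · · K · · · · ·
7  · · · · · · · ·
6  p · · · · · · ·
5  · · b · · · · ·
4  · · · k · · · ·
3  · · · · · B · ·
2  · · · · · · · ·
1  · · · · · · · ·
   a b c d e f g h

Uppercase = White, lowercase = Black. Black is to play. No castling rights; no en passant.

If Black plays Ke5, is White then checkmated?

no

After Ke5: white king on c8; in check: no.
White is not in check, so this cannot be checkmate.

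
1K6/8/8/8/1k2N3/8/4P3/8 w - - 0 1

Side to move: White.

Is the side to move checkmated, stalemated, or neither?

neither

White to move; white king on b8.
In check: no.
Legal moves for White: Kc8, Ka8, Kc7, Kb7, Ka7, Nf6, Nd6, Ng5, Nc5, Ng3, Nc3, Nf2, Nd2, e3.
White has 14 legal moves and is not in check → neither.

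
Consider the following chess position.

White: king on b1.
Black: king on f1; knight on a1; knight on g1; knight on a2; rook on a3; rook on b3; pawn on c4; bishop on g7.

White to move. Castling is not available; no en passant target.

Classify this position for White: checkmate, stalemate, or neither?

White to move; white king on b1.
In check: yes, from the black rook on b3.
King squares — a1: attacked by Bg7; c1: attacked by Na2; a2: attacked by Ra3; b2: attacked by Rb3; c2: attacked by Na1.
Legal moves for White: none.
In check with no legal moves → checkmate.

checkmate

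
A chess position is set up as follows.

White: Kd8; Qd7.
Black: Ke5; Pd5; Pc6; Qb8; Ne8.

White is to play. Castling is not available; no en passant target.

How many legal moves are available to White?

2

White to move; king on d8.
In check: yes, from the black queen on b8.
Legal moves: Ke7, Qc8.
Count: 2.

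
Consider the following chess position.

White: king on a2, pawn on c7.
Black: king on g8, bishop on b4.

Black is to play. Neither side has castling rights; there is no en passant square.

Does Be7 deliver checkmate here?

After Be7: white king on a2; in check: no.
White is not in check, so this cannot be checkmate.

no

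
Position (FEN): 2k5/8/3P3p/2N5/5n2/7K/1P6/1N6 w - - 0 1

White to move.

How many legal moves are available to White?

White to move; king on h3.
In check: yes, from the black knight on f4.
Legal moves: Kh4, Kg4, Kg3, Kh2.
Count: 4.

4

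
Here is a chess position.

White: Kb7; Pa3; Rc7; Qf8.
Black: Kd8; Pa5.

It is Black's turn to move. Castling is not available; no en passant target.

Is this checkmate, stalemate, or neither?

Black to move; black king on d8.
In check: yes, from the white queen on f8.
King squares — c7: attacked by Kb7; d7: attacked by Rc7; e7: attacked by Rc7; c8: attacked by Kb7; e8: attacked by Qf8.
Legal moves for Black: none.
In check with no legal moves → checkmate.

checkmate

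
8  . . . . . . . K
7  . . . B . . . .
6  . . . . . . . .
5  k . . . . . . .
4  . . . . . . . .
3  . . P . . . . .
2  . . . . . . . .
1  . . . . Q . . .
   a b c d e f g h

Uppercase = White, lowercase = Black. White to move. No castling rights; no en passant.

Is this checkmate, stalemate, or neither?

neither

White to move; white king on h8.
In check: no.
Legal moves for White include: Kg8, Kh7, Kg7, Be8, Bc8, Be6, Bc6, Bf5, Bb5, Bg4, Ba4, Bh3, Qe8, Qe7, Qe6, Qe5+, Qh4, Qe4, ... (list truncated; more exist).
White has legal moves and is not in check → neither.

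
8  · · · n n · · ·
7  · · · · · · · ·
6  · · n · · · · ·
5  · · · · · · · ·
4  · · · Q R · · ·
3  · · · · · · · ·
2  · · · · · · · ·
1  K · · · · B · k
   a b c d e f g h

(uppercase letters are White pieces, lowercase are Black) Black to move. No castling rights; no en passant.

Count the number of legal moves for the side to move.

Black to move; king on h1.
In check: no.
Legal moves: Ng7, Nc7, Nf6, Nd6, Nf7, Nb7, Ne6, Nb8, Ne7, Na7, Ne5, Na5, Nxd4, Nb4, Kh2.
Count: 15.

15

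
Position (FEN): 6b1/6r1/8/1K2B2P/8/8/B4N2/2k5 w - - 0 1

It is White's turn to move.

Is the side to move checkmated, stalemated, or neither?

neither

White to move; white king on b5.
In check: no.
Legal moves for White include: Bb8, Bxg7, Bc7, Bf6, Bd6, Bf4+, Bd4, Bg3, Bc3, Bh2, Bb2+, Ba1, Kc6, Kb6, Ka6, Kc5, Ka5, Kb4, ... (list truncated; more exist).
White has legal moves and is not in check → neither.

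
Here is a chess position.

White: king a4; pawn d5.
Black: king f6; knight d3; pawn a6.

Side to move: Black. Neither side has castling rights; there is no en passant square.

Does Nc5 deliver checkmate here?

After Nc5: white king on a4; in check: yes, from the black knight on c5.
White has 3 legal replies: Ka5, Kb4, Ka3.
In check but a legal move exists → not checkmate.

no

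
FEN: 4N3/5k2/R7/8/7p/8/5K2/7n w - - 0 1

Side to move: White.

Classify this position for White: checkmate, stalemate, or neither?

White to move; white king on f2.
In check: yes, from the black knight on h1.
King squares — e1: available; f1: available; g1: available; e2: available; g2: available; e3: available; f3: available; g3: attacked by Nh1.
Legal moves for White: Kf3, Ke3, Kg2, Ke2, Kg1, Kf1, Ke1.
White is in check but has 7 legal moves → neither.

neither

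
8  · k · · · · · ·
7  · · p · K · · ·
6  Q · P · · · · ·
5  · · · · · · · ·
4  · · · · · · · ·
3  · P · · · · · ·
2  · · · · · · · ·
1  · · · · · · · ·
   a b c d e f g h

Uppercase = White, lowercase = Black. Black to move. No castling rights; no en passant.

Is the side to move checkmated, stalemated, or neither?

Black to move; black king on b8.
In check: no.
King squares — a7: attacked by Qa6; b7: attacked by Qa6; c7: own pawn; a8: attacked by Qa6; c8: attacked by Qa6.
Legal moves for Black: none.
Not in check and no legal moves → stalemate.

stalemate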